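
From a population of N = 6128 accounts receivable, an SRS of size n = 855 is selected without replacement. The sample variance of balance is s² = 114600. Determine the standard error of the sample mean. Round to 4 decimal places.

Under SRS without replacement, Var(ȳ) = (1 − f)·s²/n with f = n/N = 855/6128 = 0.13952350.
Var(ȳ) = (1 − 0.13952350)·114600/855 = 0.86047650·134.03509 = 115.33404.
SE(ȳ) = √(115.33404) = 10.7394.

10.7394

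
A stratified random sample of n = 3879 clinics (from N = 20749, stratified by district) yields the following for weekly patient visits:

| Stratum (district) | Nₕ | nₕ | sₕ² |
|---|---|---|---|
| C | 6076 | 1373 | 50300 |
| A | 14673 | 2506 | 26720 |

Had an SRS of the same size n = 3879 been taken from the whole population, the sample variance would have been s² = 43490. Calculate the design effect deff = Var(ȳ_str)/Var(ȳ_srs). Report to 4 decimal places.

Var(ȳ_str) = Σ Wₕ²(1−fₕ)sₕ²/nₕ with Wₕ = Nₕ/20749:
  C: (6076/20749)²·(1−1373/6076)·50300/1373 = 2.4316208
  A: (14673/20749)²·(1−2506/14673)·26720/2506 = 4.4214373
  → Var(ȳ_str) = 6.8530581.
Var(ȳ_srs) = (1 − 3879/20749)·43490/3879 = 9.1156479.
deff = 6.8530581 / 9.1156479 = 0.7518.

0.7518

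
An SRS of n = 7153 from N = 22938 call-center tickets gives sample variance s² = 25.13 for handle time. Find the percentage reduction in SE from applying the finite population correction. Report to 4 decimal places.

f = n/N = 7153/22938 = 0.31184061.
SE_no-fpc = √(s²/n) = 0.059272348; SE_fpc = √((1−f)s²/n) = 0.049169597.
Ratio = √(1−f) = 0.82955373. Reduction = 100·(1 − 0.82955373) = 17.0446%.

17.0446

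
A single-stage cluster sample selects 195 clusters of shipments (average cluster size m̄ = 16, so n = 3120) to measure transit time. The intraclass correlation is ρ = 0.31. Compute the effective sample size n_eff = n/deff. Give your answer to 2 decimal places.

deff = 1 + (16 − 1)·0.31 = 1 + 4.65 = 5.65.
n_eff = 3120 / 5.65 = 552.21.

552.21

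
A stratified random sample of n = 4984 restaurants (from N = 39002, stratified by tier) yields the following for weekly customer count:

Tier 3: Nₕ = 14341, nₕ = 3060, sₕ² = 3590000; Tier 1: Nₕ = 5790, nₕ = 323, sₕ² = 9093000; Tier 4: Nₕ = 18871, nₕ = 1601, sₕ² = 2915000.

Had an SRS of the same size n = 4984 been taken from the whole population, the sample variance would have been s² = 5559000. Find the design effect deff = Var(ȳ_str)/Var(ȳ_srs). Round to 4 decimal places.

Var(ȳ_str) = Σ Wₕ²(1−fₕ)sₕ²/nₕ with Wₕ = Nₕ/39002:
  Tier 3: (14341/39002)²·(1−3060/14341)·3590000/3060 = 124.77463
  Tier 1: (5790/39002)²·(1−323/5790)·9093000/323 = 585.81239
  Tier 4: (18871/39002)²·(1−1601/18871)·2915000/1601 = 390.08632
  → Var(ȳ_str) = 1100.6733.
Var(ȳ_srs) = (1 − 4984/39002)·5559000/4984 = 972.83803.
deff = 1100.6733 / 972.83803 = 1.1314.

1.1314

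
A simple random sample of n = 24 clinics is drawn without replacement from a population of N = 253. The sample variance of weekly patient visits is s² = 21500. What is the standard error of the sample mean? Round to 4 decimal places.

28.4755

Under SRS without replacement, Var(ȳ) = (1 − f)·s²/n with f = n/N = 24/253 = 0.09486166.
Var(ȳ) = (1 − 0.09486166)·21500/24 = 0.90513834·895.83333 = 810.8531.
SE(ȳ) = √(810.8531) = 28.4755.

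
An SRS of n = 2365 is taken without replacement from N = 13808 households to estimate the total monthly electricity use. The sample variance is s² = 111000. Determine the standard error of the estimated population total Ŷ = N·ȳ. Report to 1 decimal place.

86115.5

Var(Ŷ) = N²·Var(ȳ) = N²·(1 − n/N)·s²/n.
f = 2365/13808 = 0.17127752; Var(ȳ) = 0.82872248·111000/2365 = 38.895643.
Var(Ŷ) = 13808² · 38.895643 = 7.4158769 × 10^9.
SE(Ŷ) = √(7.4158769 × 10^9) = 86115.5.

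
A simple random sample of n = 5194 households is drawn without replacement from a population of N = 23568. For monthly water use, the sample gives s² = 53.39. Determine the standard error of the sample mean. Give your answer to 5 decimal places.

Under SRS without replacement, Var(ȳ) = (1 − f)·s²/n with f = n/N = 5194/23568 = 0.22038357.
Var(ȳ) = (1 − 0.22038357)·53.39/5194 = 0.77961643·0.010279168 = 0.0080138085.
SE(ȳ) = √(0.0080138085) = 0.08952.

0.08952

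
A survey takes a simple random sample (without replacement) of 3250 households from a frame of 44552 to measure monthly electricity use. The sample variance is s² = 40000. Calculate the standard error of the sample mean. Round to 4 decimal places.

Under SRS without replacement, Var(ȳ) = (1 − f)·s²/n with f = n/N = 3250/44552 = 0.07294846.
Var(ȳ) = (1 − 0.07294846)·40000/3250 = 0.92705154·12.307692 = 11.409865.
SE(ȳ) = √(11.409865) = 3.3778.

3.3778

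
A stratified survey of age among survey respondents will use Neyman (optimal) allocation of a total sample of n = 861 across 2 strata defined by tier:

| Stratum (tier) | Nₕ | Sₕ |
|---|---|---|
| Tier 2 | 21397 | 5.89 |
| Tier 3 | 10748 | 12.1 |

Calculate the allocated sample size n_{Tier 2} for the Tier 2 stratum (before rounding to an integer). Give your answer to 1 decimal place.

423.7

Neyman allocation: nₕ = n·NₕSₕ / Σⱼ NⱼSⱼ.
Σ NⱼSⱼ = 21397·5.89 + 10748·12.1 = 256079.13.
n_{Tier 2} = 861·21397·5.89 / 256079.13 = 423.7.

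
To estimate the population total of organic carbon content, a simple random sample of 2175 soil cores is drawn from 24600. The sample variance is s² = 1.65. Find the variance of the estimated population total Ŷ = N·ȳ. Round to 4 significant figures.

418500

Var(Ŷ) = N²·Var(ȳ) = N²·(1 − n/N)·s²/n.
f = 2175/24600 = 0.08841463; Var(ȳ) = 0.91158537·1.65/2175 = 6.9154752 × 10^-4.
Var(Ŷ) = 24600² · (6.9154752 × 10^-4) = 418496.9.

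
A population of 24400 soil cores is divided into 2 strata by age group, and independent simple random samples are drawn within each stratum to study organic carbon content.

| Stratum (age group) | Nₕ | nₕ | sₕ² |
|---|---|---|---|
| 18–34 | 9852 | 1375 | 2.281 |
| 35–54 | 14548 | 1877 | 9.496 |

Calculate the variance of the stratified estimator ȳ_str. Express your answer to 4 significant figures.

Var(ȳ_str) = Σₕ Wₕ²(1 − fₕ)sₕ²/nₕ with Wₕ = Nₕ/N, N = 24400.
18–34: Wₕ = 0.40377049; term = 0.40377049²·(1 − 0.13956557)·2.281/1375 = 2.3270704 × 10^-4.
35–54: Wₕ = 0.59622951; term = 0.59622951²·(1 − 0.12902117)·9.496/1877 = 0.0015664299.
Sum = 0.0017991369.

0.001799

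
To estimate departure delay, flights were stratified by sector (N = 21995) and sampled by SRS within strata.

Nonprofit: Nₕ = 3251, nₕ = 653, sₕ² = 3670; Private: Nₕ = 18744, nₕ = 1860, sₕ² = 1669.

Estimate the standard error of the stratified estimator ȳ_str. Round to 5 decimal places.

0.82772

Var(ȳ_str) = Σₕ Wₕ²(1 − fₕ)sₕ²/nₕ with Wₕ = Nₕ/N, N = 21995.
Nonprofit: Wₕ = 0.14780632; term = 0.14780632²·(1 − 0.20086127)·3670/653 = 0.098120797.
Private: Wₕ = 0.85219368; term = 0.85219368²·(1 − 0.09923175)·1669/1860 = 0.58699321.
Sum = 0.68511401.
SE = √(0.68511401) = 0.82772.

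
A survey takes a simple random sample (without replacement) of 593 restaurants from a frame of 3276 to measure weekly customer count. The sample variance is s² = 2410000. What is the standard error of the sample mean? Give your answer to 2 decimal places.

Under SRS without replacement, Var(ȳ) = (1 − f)·s²/n with f = n/N = 593/3276 = 0.18101343.
Var(ȳ) = (1 − 0.18101343)·2410000/593 = 0.81898657·4064.0809 = 3328.4277.
SE(ȳ) = √(3328.4277) = 57.69.

57.69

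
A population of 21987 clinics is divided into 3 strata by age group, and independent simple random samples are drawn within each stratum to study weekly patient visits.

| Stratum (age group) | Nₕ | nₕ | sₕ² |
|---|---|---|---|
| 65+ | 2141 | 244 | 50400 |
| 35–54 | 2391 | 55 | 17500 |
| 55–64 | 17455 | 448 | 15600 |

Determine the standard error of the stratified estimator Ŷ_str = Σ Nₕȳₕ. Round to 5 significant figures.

Var(Ŷ_str) = Σₕ Nₕ²(1 − fₕ)sₕ²/nₕ.
65+: 2141²·(1 − 244/2141)·50400/244 = 8.3892804 × 10^8.
35–54: 2391²·(1 − 55/2391)·17500/55 = 1.7771651 × 10^9.
55–64: 17455²·(1 − 448/17455)·15600/448 = 1.0336991 × 10^10.
Sum = 1.2953084 × 10^10.
SE = √(1.2953084 × 10^10) = 113810.

113810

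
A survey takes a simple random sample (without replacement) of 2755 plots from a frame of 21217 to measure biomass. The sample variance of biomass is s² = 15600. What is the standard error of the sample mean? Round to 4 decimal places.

Under SRS without replacement, Var(ȳ) = (1 − f)·s²/n with f = n/N = 2755/21217 = 0.12984871.
Var(ȳ) = (1 − 0.12984871)·15600/2755 = 0.87015129·5.6624319 = 4.9271725.
SE(ȳ) = √(4.9271725) = 2.2197.

2.2197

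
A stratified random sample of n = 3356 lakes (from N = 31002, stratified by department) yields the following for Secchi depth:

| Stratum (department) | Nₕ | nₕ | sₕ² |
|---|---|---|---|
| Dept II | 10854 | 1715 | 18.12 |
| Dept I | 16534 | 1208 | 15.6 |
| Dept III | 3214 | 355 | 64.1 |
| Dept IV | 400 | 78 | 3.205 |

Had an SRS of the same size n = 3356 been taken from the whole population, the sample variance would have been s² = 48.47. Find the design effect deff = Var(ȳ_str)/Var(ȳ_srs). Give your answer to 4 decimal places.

Var(ȳ_str) = Σ Wₕ²(1−fₕ)sₕ²/nₕ with Wₕ = Nₕ/31002:
  Dept II: (10854/31002)²·(1−1715/10854)·18.12/1715 = 0.0010904434
  Dept I: (16534/31002)²·(1−1208/16534)·15.6/1208 = 0.0034047482
  Dept III: (3214/31002)²·(1−355/3214)·64.1/355 = 0.0017262762
  Dept IV: (400/31002)²·(1−78/400)·3.205/78 = 5.5064268 × 10^-6
  → Var(ȳ_str) = 0.0062269742.
Var(ȳ_srs) = (1 − 3356/31002)·48.47/3356 = 0.012879342.
deff = 0.0062269742 / 0.012879342 = 0.4835.

0.4835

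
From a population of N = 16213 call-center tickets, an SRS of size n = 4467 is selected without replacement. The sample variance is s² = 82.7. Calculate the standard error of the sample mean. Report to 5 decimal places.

0.11581

Under SRS without replacement, Var(ȳ) = (1 − f)·s²/n with f = n/N = 4467/16213 = 0.27551964.
Var(ȳ) = (1 − 0.27551964)·82.7/4467 = 0.72448036·0.018513544 = 0.013412699.
SE(ȳ) = √(0.013412699) = 0.11581.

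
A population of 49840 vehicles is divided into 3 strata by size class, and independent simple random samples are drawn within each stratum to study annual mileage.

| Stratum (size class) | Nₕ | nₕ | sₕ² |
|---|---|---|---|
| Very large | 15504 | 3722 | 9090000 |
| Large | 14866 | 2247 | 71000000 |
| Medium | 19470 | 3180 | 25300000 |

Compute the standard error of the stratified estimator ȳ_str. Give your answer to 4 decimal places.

59.8473

Var(ȳ_str) = Σₕ Wₕ²(1 − fₕ)sₕ²/nₕ with Wₕ = Nₕ/N, N = 49840.
Very large: Wₕ = 0.31107544; term = 0.31107544²·(1 − 0.24006708)·9090000/3722 = 179.59499.
Large: Wₕ = 0.29827448; term = 0.29827448²·(1 − 0.15115028)·71000000/2247 = 2386.2628.
Medium: Wₕ = 0.39065008; term = 0.39065008²·(1 − 0.16332820)·25300000/3180 = 1015.8378.
Sum = 3581.6956.
SE = √(3581.6956) = 59.8473.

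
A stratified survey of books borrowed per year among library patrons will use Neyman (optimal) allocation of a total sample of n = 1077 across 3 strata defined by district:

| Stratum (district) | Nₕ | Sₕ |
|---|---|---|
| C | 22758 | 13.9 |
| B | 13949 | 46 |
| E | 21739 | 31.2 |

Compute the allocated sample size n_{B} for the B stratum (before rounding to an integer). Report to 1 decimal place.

422.3

Neyman allocation: nₕ = n·NₕSₕ / Σⱼ NⱼSⱼ.
Σ NⱼSⱼ = 22758·13.9 + 13949·46 + 21739·31.2 = 1.636247 × 10^6.
n_{B} = 1077·13949·46 / (1.636247 × 10^6) = 422.3.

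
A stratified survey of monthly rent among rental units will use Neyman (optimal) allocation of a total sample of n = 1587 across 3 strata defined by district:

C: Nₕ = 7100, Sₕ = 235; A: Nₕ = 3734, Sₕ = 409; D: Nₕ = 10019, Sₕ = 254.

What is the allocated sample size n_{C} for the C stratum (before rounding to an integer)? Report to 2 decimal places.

Neyman allocation: nₕ = n·NₕSₕ / Σⱼ NⱼSⱼ.
Σ NⱼSⱼ = 7100·235 + 3734·409 + 10019·254 = 5.740532 × 10^6.
n_{C} = 1587·7100·235 / (5.740532 × 10^6) = 461.27.

461.27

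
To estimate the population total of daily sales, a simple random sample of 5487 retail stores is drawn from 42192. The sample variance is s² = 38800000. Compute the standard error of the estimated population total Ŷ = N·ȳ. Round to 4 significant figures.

Var(Ŷ) = N²·Var(ȳ) = N²·(1 − n/N)·s²/n.
f = 5487/42192 = 0.13004835; Var(ȳ) = 0.86995165·38800000/5487 = 6151.6537.
Var(Ŷ) = 42192² · 6151.6537 = 1.0950958 × 10^13.
SE(Ŷ) = √(1.0950958 × 10^13) = 3.309 × 10^6.

3.309 × 10^6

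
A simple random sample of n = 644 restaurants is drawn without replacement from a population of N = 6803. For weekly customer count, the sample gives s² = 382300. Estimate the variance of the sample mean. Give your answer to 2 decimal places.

537.44

Under SRS without replacement, Var(ȳ) = (1 − f)·s²/n with f = n/N = 644/6803 = 0.09466412.
Var(ȳ) = (1 − 0.09466412)·382300/644 = 0.90533588·593.63354 = 537.43774.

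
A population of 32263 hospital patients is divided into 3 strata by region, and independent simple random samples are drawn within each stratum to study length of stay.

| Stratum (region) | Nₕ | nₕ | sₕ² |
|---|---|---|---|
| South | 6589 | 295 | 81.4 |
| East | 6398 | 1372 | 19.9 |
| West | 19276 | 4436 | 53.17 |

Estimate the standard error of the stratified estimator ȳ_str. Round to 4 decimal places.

Var(ȳ_str) = Σₕ Wₕ²(1 − fₕ)sₕ²/nₕ with Wₕ = Nₕ/N, N = 32263.
South: Wₕ = 0.20422775; term = 0.20422775²·(1 − 0.04477159)·81.4/295 = 0.01099358.
East: Wₕ = 0.19830766; term = 0.19830766²·(1 − 0.21444201)·19.9/1372 = 4.4808065 × 10^-4.
West: Wₕ = 0.59746459; term = 0.59746459²·(1 − 0.23013073)·53.17/4436 = 0.0032939458.
Sum = 0.014735606.
SE = √(0.014735606) = 0.1214.

0.1214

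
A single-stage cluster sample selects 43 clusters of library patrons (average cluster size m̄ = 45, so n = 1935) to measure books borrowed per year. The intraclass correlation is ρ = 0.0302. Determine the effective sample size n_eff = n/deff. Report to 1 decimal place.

830.9

deff = 1 + (45 − 1)·0.0302 = 1 + 1.3288 = 2.3288.
n_eff = 1935 / 2.3288 = 830.9.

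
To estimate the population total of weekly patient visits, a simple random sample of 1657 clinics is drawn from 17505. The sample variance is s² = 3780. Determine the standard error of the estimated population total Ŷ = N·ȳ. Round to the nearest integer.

25157

Var(Ŷ) = N²·Var(ȳ) = N²·(1 − n/N)·s²/n.
f = 1657/17505 = 0.09465867; Var(ȳ) = 0.90534133·3780/1657 = 2.0652928.
Var(Ŷ) = 17505² · 2.0652928 = 6.328574 × 10^8.
SE(Ŷ) = √(6.328574 × 10^8) = 25157.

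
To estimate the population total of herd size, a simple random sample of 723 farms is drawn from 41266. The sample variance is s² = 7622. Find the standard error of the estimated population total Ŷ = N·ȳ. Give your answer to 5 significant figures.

Var(Ŷ) = N²·Var(ȳ) = N²·(1 − n/N)·s²/n.
f = 723/41266 = 0.01752048; Var(ȳ) = 0.98247952·7622/723 = 10.357481.
Var(Ŷ) = 41266² · 10.357481 = 1.7637576 × 10^10.
SE(Ŷ) = √(1.7637576 × 10^10) = 132810.

132810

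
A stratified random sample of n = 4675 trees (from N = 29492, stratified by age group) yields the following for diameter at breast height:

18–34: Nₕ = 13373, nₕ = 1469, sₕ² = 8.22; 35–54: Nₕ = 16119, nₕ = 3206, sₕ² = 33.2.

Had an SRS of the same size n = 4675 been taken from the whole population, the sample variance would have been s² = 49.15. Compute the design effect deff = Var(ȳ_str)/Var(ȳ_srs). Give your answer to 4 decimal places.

0.3959

Var(ȳ_str) = Σ Wₕ²(1−fₕ)sₕ²/nₕ with Wₕ = Nₕ/29492:
  18–34: (13373/29492)²·(1−1469/13373)·8.22/1469 = 0.0010241494
  35–54: (16119/29492)²·(1−3206/16119)·33.2/3206 = 0.0024781715
  → Var(ȳ_str) = 0.0035023209.
Var(ȳ_srs) = (1 − 4675/29492)·49.15/4675 = 0.0088468153.
deff = 0.0035023209 / 0.0088468153 = 0.3959.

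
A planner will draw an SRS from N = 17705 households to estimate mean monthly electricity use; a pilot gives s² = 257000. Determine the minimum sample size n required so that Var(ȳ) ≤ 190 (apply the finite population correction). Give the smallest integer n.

1257

Without fpc, n₀ = s²/D = 257000/190 = 1352.6316.
With fpc, (1 − n/N)·s²/n ≤ D requires n ≥ n₀/(1 + n₀/N) = 1352.6316/(1 + 1352.6316/17705) = 1256.6274.
Rounding up, n = 1257.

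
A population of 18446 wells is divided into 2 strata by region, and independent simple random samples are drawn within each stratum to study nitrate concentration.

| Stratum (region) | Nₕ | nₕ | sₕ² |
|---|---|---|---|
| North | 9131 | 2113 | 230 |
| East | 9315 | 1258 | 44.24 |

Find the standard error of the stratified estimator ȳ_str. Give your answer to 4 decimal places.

Var(ȳ_str) = Σₕ Wₕ²(1 − fₕ)sₕ²/nₕ with Wₕ = Nₕ/N, N = 18446.
North: Wₕ = 0.49501247; term = 0.49501247²·(1 − 0.23140948)·230/2113 = 0.020500084.
East: Wₕ = 0.50498753; term = 0.50498753²·(1 − 0.13505099)·44.24/1258 = 0.007756866.
Sum = 0.02825695.
SE = √(0.02825695) = 0.1681.

0.1681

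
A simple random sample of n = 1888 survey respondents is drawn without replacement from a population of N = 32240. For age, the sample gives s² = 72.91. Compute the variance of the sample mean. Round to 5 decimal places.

Under SRS without replacement, Var(ȳ) = (1 − f)·s²/n with f = n/N = 1888/32240 = 0.05856079.
Var(ȳ) = (1 − 0.05856079)·72.91/1888 = 0.94143921·0.038617585 = 0.036356108.

0.03636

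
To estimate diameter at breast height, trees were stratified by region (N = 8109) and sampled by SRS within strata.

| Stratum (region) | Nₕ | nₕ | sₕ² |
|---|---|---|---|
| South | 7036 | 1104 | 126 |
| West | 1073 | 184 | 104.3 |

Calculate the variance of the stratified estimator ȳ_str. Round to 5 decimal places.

0.08067

Var(ȳ_str) = Σₕ Wₕ²(1 − fₕ)sₕ²/nₕ with Wₕ = Nₕ/N, N = 8109.
South: Wₕ = 0.86767789; term = 0.86767789²·(1 − 0.15690733)·126/1104 = 0.072442569.
West: Wₕ = 0.13232211; term = 0.13232211²·(1 − 0.17148183)·104.3/184 = 0.0082230583.
Sum = 0.080665627.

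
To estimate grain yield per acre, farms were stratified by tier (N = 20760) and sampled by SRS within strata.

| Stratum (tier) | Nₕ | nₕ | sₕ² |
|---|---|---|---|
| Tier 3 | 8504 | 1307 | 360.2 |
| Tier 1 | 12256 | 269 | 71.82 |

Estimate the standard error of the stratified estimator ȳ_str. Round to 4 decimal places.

0.3608

Var(ȳ_str) = Σₕ Wₕ²(1 − fₕ)sₕ²/nₕ with Wₕ = Nₕ/N, N = 20760.
Tier 3: Wₕ = 0.40963391; term = 0.40963391²·(1 − 0.15369238)·360.2/1307 = 0.039137058.
Tier 1: Wₕ = 0.59036609; term = 0.59036609²·(1 − 0.02194843)·71.82/269 = 0.091011795.
Sum = 0.13014885.
SE = √(0.13014885) = 0.3608.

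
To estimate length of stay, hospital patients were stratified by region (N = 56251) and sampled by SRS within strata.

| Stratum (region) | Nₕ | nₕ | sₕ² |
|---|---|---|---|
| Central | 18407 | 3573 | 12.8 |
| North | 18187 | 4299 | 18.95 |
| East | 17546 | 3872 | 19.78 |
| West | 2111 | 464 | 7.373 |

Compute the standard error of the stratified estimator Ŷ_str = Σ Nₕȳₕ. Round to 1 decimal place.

Var(Ŷ_str) = Σₕ Nₕ²(1 − fₕ)sₕ²/nₕ.
Central: 18407²·(1 − 3573/18407)·12.8/3573 = 978178.79.
North: 18187²·(1 − 4299/18187)·18.95/4299 = 1.1133778 × 10^6.
East: 17546²·(1 − 3872/17546)·19.78/3872 = 1.2256448 × 10^6.
West: 2111²·(1 − 464/2111)·7.373/464 = 55246.922.
Sum = 3.3724483 × 10^6.
SE = √(3.3724483 × 10^6) = 1836.4.

1836.4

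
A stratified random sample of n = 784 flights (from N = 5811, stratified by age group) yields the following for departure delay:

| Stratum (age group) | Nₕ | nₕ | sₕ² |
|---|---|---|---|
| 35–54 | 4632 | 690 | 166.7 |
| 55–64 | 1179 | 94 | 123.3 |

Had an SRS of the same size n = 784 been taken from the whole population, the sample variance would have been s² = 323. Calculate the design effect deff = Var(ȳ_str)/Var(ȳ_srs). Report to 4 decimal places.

0.5060

Var(ȳ_str) = Σ Wₕ²(1−fₕ)sₕ²/nₕ with Wₕ = Nₕ/5811:
  35–54: (4632/5811)²·(1−690/4632)·166.7/690 = 0.13063812
  55–64: (1179/5811)²·(1−94/1179)·123.3/94 = 0.049690917
  → Var(ȳ_str) = 0.18032904.
Var(ȳ_srs) = (1 − 784/5811)·323/784 = 0.35640556.
deff = 0.18032904 / 0.35640556 = 0.5060.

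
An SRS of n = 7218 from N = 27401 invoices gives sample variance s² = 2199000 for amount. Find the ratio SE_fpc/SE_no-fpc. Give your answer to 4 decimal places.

f = n/N = 7218/27401 = 0.26342104.
SE_no-fpc = √(s²/n) = 17.45437; SE_fpc = √((1−f)s²/n) = 14.98007.
Ratio = √(1−f) = 0.85824178.

0.8582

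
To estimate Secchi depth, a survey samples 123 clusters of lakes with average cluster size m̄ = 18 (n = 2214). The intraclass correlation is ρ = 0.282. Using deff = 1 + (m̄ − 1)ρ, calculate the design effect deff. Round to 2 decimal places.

deff = 1 + (18 − 1)·0.282 = 1 + 4.794 = 5.794.

5.79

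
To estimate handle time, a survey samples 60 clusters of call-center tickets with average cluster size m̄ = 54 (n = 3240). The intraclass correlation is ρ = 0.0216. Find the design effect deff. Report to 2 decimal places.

deff = 1 + (54 − 1)·0.0216 = 1 + 1.1448 = 2.1448.

2.14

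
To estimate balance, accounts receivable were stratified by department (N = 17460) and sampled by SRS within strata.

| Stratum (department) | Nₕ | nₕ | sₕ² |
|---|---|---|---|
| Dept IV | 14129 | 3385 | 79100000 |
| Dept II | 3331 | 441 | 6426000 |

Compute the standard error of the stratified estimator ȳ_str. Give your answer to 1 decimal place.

Var(ȳ_str) = Σₕ Wₕ²(1 − fₕ)sₕ²/nₕ with Wₕ = Nₕ/N, N = 17460.
Dept IV: Wₕ = 0.80922108; term = 0.80922108²·(1 − 0.23957817)·79100000/3385 = 11636.082.
Dept II: Wₕ = 0.19077892; term = 0.19077892²·(1 − 0.13239267)·6426000/441 = 460.13591.
Sum = 12096.218.
SE = √(12096.218) = 110.0.

110.0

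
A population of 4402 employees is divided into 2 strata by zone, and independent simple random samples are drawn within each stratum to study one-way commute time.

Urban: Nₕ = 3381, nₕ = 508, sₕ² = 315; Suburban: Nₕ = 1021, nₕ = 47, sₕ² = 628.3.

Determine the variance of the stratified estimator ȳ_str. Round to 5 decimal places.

0.99688

Var(ȳ_str) = Σₕ Wₕ²(1 − fₕ)sₕ²/nₕ with Wₕ = Nₕ/N, N = 4402.
Urban: Wₕ = 0.76805997; term = 0.76805997²·(1 − 0.15025140)·315/508 = 0.31083332.
Suburban: Wₕ = 0.23194003; term = 0.23194003²·(1 − 0.04603330)·628.3/47 = 0.68604693.
Sum = 0.99688025.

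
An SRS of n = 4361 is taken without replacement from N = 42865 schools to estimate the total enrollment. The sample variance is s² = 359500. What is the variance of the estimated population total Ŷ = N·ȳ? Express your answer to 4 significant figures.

1.361 × 10^11

Var(Ŷ) = N²·Var(ȳ) = N²·(1 − n/N)·s²/n.
f = 4361/42865 = 0.10173801; Var(ȳ) = 0.89826199·359500/4361 = 74.048426.
Var(Ŷ) = 42865² · 74.048426 = 1.3605719 × 10^11.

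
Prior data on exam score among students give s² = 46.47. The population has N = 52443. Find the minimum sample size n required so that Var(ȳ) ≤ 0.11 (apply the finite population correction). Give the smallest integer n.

420

Without fpc, n₀ = s²/D = 46.47/0.11 = 422.4545.
With fpc, (1 − n/N)·s²/n ≤ D requires n ≥ n₀/(1 + n₀/N) = 422.4545/(1 + 422.4545/52443) = 419.0786.
Rounding up, n = 420.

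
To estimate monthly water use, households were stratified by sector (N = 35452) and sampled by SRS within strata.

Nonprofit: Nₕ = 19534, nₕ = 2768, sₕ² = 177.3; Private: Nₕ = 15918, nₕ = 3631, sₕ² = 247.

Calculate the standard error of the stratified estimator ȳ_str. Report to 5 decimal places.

0.16516

Var(ȳ_str) = Σₕ Wₕ²(1 − fₕ)sₕ²/nₕ with Wₕ = Nₕ/N, N = 35452.
Nonprofit: Wₕ = 0.55099853; term = 0.55099853²·(1 − 0.14170165)·177.3/2768 = 0.016690979.
Private: Wₕ = 0.44900147; term = 0.44900147²·(1 − 0.22810655)·247/3631 = 0.010585797.
Sum = 0.027276776.
SE = √(0.027276776) = 0.16516.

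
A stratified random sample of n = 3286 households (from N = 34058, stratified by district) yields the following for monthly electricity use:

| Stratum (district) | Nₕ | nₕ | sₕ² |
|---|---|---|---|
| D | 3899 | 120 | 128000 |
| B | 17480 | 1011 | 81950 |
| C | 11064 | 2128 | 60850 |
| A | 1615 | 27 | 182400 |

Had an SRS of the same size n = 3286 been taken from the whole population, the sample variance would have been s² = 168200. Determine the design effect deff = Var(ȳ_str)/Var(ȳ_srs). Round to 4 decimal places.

Var(ȳ_str) = Σ Wₕ²(1−fₕ)sₕ²/nₕ with Wₕ = Nₕ/34058:
  D: (3899/34058)²·(1−120/3899)·128000/120 = 13.549416
  B: (17480/34058)²·(1−1011/17480)·81950/1011 = 20.11723
  C: (11064/34058)²·(1−2128/11064)·60850/2128 = 2.4372833
  A: (1615/34058)²·(1−27/1615)·182400/27 = 14.936396
  → Var(ȳ_str) = 51.040325.
Var(ȳ_srs) = (1 − 3286/34058)·168200/3286 = 46.248219.
deff = 51.040325 / 46.248219 = 1.1036.

1.1036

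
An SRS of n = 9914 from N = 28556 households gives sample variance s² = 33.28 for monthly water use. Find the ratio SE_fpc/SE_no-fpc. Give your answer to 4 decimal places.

f = n/N = 9914/28556 = 0.34717748.
SE_no-fpc = √(s²/n) = 0.057938494; SE_fpc = √((1−f)s²/n) = 0.046812816.
Ratio = √(1−f) = 0.80797433.

0.8080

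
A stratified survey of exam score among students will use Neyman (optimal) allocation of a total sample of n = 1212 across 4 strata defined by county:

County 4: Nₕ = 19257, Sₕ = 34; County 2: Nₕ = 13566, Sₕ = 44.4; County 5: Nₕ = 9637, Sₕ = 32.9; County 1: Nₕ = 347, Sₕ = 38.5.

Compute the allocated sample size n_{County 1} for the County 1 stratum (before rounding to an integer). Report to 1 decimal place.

Neyman allocation: nₕ = n·NₕSₕ / Σⱼ NⱼSⱼ.
Σ NⱼSⱼ = 19257·34 + 13566·44.4 + 9637·32.9 + 347·38.5 = 1.5874852 × 10^6.
n_{County 1} = 1212·347·38.5 / (1.5874852 × 10^6) = 10.2.

10.2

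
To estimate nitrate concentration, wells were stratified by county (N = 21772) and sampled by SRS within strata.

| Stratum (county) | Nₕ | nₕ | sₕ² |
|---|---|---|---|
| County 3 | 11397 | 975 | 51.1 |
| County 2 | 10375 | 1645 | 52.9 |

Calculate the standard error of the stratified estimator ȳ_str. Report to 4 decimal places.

0.1388

Var(ȳ_str) = Σₕ Wₕ²(1 − fₕ)sₕ²/nₕ with Wₕ = Nₕ/N, N = 21772.
County 3: Wₕ = 0.52347051; term = 0.52347051²·(1 − 0.08554883)·51.1/975 = 0.013132919.
County 2: Wₕ = 0.47652949; term = 0.47652949²·(1 − 0.15855422)·52.9/1645 = 0.0061446262.
Sum = 0.019277545.
SE = √(0.019277545) = 0.1388.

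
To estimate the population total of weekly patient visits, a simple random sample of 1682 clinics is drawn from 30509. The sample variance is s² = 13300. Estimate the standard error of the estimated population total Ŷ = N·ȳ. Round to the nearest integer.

83392

Var(Ŷ) = N²·Var(ȳ) = N²·(1 − n/N)·s²/n.
f = 1682/30509 = 0.05513127; Var(ȳ) = 0.94486873·13300/1682 = 7.4713163.
Var(Ŷ) = 30509² · 7.4713163 = 6.9542943 × 10^9.
SE(Ŷ) = √(6.9542943 × 10^9) = 83392.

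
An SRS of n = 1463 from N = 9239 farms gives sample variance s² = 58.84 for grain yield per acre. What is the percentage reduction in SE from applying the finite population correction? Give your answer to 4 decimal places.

f = n/N = 1463/9239 = 0.15835047.
SE_no-fpc = √(s²/n) = 0.20054608; SE_fpc = √((1−f)s²/n) = 0.1839839.
Ratio = √(1−f) = 0.91741459. Reduction = 100·(1 − 0.91741459) = 8.2585%.

8.2585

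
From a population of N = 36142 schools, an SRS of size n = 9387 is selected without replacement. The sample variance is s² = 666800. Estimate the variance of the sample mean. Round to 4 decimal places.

Under SRS without replacement, Var(ȳ) = (1 − f)·s²/n with f = n/N = 9387/36142 = 0.25972553.
Var(ȳ) = (1 − 0.25972553)·666800/9387 = 0.74027447·71.034409 = 52.58496.

52.5850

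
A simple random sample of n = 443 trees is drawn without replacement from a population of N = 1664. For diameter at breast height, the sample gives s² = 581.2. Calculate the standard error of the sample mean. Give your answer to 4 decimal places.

Under SRS without replacement, Var(ȳ) = (1 − f)·s²/n with f = n/N = 443/1664 = 0.26622596.
Var(ȳ) = (1 − 0.26622596)·581.2/443 = 0.73377404·1.3119639 = 0.96268504.
SE(ȳ) = √(0.96268504) = 0.9812.

0.9812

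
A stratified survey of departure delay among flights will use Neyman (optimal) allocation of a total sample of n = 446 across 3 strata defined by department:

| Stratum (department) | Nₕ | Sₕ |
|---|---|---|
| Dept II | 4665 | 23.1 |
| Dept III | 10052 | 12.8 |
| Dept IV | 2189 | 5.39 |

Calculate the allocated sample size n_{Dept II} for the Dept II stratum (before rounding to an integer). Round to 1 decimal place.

193.6

Neyman allocation: nₕ = n·NₕSₕ / Σⱼ NⱼSⱼ.
Σ NⱼSⱼ = 4665·23.1 + 10052·12.8 + 2189·5.39 = 248225.81.
n_{Dept II} = 446·4665·23.1 / 248225.81 = 193.6.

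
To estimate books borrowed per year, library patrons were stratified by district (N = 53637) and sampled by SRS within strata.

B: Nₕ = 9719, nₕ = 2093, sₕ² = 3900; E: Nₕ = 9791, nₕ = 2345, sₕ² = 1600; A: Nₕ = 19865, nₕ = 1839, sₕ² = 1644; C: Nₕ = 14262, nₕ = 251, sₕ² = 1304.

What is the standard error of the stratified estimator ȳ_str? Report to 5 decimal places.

Var(ȳ_str) = Σₕ Wₕ²(1 − fₕ)sₕ²/nₕ with Wₕ = Nₕ/N, N = 53637.
B: Wₕ = 0.18119955; term = 0.18119955²·(1 − 0.21535137)·3900/2093 = 0.048004815.
E: Wₕ = 0.18254190; term = 0.18254190²·(1 − 0.23950567)·1600/2345 = 0.01729013.
A: Wₕ = 0.37036001; term = 0.37036001²·(1 − 0.09257488)·1644/1839 = 0.11127025.
C: Wₕ = 0.26589854; term = 0.26589854²·(1 − 0.01759921)·1304/251 = 0.36084814.
Sum = 0.53741334.
SE = √(0.53741334) = 0.73308.

0.73308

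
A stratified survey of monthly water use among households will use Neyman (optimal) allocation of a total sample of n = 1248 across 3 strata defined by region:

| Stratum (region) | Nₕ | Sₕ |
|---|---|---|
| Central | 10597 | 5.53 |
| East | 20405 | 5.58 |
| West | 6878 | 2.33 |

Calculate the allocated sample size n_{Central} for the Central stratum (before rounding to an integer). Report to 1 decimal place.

Neyman allocation: nₕ = n·NₕSₕ / Σⱼ NⱼSⱼ.
Σ NⱼSⱼ = 10597·5.53 + 20405·5.58 + 6878·2.33 = 188487.05.
n_{Central} = 1248·10597·5.53 / 188487.05 = 388.0.

388.0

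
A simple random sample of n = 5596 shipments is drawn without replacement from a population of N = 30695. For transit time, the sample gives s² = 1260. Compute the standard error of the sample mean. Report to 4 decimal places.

0.4291

Under SRS without replacement, Var(ȳ) = (1 − f)·s²/n with f = n/N = 5596/30695 = 0.18230982.
Var(ȳ) = (1 − 0.18230982)·1260/5596 = 0.81769018·0.22516083 = 0.1841118.
SE(ȳ) = √(0.1841118) = 0.4291.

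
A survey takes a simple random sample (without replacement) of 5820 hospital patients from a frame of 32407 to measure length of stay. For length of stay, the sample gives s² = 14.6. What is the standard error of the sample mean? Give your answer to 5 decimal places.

0.04537

Under SRS without replacement, Var(ȳ) = (1 − f)·s²/n with f = n/N = 5820/32407 = 0.17959083.
Var(ȳ) = (1 − 0.17959083)·14.6/5820 = 0.82040917·0.0025085911 = 0.0020580711.
SE(ȳ) = √(0.0020580711) = 0.04537.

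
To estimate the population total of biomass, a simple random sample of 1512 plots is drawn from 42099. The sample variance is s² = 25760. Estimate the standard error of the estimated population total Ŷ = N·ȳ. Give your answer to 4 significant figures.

Var(Ŷ) = N²·Var(ȳ) = N²·(1 − n/N)·s²/n.
f = 1512/42099 = 0.03591534; Var(ȳ) = 0.96408466·25760/1512 = 16.425146.
Var(Ŷ) = 42099² · 16.425146 = 2.911071 × 10^10.
SE(Ŷ) = √(2.911071 × 10^10) = 170600.

170600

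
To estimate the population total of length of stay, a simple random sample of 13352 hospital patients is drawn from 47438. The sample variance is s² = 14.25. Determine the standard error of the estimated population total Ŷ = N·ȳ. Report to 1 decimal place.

Var(Ŷ) = N²·Var(ȳ) = N²·(1 − n/N)·s²/n.
f = 13352/47438 = 0.28146212; Var(ȳ) = 0.71853788·14.25/13352 = 7.6686375 × 10^-4.
Var(Ŷ) = 47438² · (7.6686375 × 10^-4) = 1.7257225 × 10^6.
SE(Ŷ) = √(1.7257225 × 10^6) = 1313.7.

1313.7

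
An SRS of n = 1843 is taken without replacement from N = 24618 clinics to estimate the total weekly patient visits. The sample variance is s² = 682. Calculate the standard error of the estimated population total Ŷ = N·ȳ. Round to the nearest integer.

Var(Ŷ) = N²·Var(ȳ) = N²·(1 − n/N)·s²/n.
f = 1843/24618 = 0.07486392; Var(ȳ) = 0.92513608·682/1843 = 0.34234553.
Var(Ŷ) = 24618² · 0.34234553 = 2.0747711 × 10^8.
SE(Ŷ) = √(2.0747711 × 10^8) = 14404.

14404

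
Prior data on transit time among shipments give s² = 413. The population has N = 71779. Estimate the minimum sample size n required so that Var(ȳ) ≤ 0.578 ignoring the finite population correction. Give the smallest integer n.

715

Without fpc, n₀ = s²/D = 413/0.578 = 714.5329.
Rounding up, n = 715.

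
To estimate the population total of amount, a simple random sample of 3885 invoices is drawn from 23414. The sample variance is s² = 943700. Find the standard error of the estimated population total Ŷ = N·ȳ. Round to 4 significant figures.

Var(Ŷ) = N²·Var(ȳ) = N²·(1 − n/N)·s²/n.
f = 3885/23414 = 0.16592637; Var(ȳ) = 0.83407363·943700/3885 = 202.60368.
Var(Ŷ) = 23414² · 202.60368 = 1.1107046 × 10^11.
SE(Ŷ) = √(1.1107046 × 10^11) = 333300.

333300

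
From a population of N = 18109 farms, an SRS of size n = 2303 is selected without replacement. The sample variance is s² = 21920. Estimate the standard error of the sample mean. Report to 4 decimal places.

2.8823

Under SRS without replacement, Var(ȳ) = (1 − f)·s²/n with f = n/N = 2303/18109 = 0.12717433.
Var(ȳ) = (1 − 0.12717433)·21920/2303 = 0.87282567·9.51802 = 8.3075721.
SE(ȳ) = √(8.3075721) = 2.8823.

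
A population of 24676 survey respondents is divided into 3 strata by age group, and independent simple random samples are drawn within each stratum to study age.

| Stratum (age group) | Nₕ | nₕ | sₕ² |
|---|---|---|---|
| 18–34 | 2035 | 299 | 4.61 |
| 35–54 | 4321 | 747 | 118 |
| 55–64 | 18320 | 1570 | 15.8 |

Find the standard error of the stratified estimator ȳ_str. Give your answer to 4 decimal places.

Var(ȳ_str) = Σₕ Wₕ²(1 − fₕ)sₕ²/nₕ with Wₕ = Nₕ/N, N = 24676.
18–34: Wₕ = 0.08246880; term = 0.08246880²·(1 − 0.14692875)·4.61/299 = 8.9452884 × 10^-5.
35–54: Wₕ = 0.17510942; term = 0.17510942²·(1 − 0.17287665)·118/747 = 0.0040063667.
55–64: Wₕ = 0.74242179; term = 0.74242179²·(1 − 0.08569869)·15.8/1570 = 0.0050716374.
Sum = 0.009167457.
SE = √(0.009167457) = 0.0957.

0.0957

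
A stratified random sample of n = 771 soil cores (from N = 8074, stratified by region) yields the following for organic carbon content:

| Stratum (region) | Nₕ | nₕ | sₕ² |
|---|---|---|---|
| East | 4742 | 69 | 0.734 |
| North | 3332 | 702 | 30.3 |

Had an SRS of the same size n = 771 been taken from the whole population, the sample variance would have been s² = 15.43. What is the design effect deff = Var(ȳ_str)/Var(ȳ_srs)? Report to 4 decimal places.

0.5203

Var(ȳ_str) = Σ Wₕ²(1−fₕ)sₕ²/nₕ with Wₕ = Nₕ/8074:
  East: (4742/8074)²·(1−69/4742)·0.734/69 = 0.0036159866
  North: (3332/8074)²·(1−702/3332)·30.3/702 = 0.0058021475
  → Var(ȳ_str) = 0.0094181341.
Var(ȳ_srs) = (1 − 771/8074)·15.43/771 = 0.018101898.
deff = 0.0094181341 / 0.018101898 = 0.5203.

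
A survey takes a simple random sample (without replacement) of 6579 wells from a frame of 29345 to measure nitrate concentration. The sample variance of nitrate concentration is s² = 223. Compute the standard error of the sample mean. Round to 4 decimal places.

0.1622

Under SRS without replacement, Var(ȳ) = (1 − f)·s²/n with f = n/N = 6579/29345 = 0.22419492.
Var(ȳ) = (1 − 0.22419492)·223/6579 = 0.77580508·0.033895729 = 0.026296479.
SE(ȳ) = √(0.026296479) = 0.1622.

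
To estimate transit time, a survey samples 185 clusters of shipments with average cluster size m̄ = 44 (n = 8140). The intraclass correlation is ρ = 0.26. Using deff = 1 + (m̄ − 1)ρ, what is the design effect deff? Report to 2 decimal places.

12.18

deff = 1 + (44 − 1)·0.26 = 1 + 11.18 = 12.18.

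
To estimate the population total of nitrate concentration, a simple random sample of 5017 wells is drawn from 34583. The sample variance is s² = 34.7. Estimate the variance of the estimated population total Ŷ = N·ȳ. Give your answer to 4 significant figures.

7.072 × 10^6

Var(Ŷ) = N²·Var(ȳ) = N²·(1 − n/N)·s²/n.
f = 5017/34583 = 0.14507128; Var(ȳ) = 0.85492872·34.7/5017 = 0.0059131008.
Var(Ŷ) = 34583² · 0.0059131008 = 7.0719733 × 10^6.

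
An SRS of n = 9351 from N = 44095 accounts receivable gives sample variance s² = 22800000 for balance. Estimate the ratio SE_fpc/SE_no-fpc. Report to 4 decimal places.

f = n/N = 9351/44095 = 0.21206486.
SE_no-fpc = √(s²/n) = 49.378557; SE_fpc = √((1−f)s²/n) = 43.831227.
Ratio = √(1−f) = 0.88765711.

0.8877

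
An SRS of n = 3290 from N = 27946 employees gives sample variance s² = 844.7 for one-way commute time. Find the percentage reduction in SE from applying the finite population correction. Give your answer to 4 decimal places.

f = n/N = 3290/27946 = 0.11772705.
SE_no-fpc = √(s²/n) = 0.50670279; SE_fpc = √((1−f)s²/n) = 0.47594282.
Ratio = √(1−f) = 0.93929386. Reduction = 100·(1 − 0.93929386) = 6.0706%.

6.0706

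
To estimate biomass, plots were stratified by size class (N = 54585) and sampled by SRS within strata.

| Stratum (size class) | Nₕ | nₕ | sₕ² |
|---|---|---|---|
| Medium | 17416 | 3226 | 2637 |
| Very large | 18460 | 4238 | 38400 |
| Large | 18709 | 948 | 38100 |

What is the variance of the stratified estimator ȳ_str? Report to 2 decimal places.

5.35

Var(ȳ_str) = Σₕ Wₕ²(1 − fₕ)sₕ²/nₕ with Wₕ = Nₕ/N, N = 54585.
Medium: Wₕ = 0.31906201; term = 0.31906201²·(1 − 0.18523197)·2637/3226 = 0.06780004.
Very large: Wₕ = 0.33818815; term = 0.33818815²·(1 − 0.22957746)·38400/4238 = 0.7983917.
Large: Wₕ = 0.34274984; term = 0.34274984²·(1 − 0.05067080)·38100/948 = 4.4821666.
Sum = 5.3483583.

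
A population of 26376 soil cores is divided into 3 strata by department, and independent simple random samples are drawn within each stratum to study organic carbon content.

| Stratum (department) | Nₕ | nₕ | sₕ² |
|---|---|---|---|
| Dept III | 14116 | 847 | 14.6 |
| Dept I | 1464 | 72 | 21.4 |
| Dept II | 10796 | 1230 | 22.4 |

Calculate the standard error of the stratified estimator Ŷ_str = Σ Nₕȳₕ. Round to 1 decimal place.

2390.6

Var(Ŷ_str) = Σₕ Nₕ²(1 − fₕ)sₕ²/nₕ.
Dept III: 14116²·(1 − 847/14116)·14.6/847 = 3.2286375 × 10^6.
Dept I: 1464²·(1 − 72/1464)·21.4/72 = 605705.6.
Dept II: 10796²·(1 − 1230/10796)·22.4/1230 = 1.880772 × 10^6.
Sum = 5.7151151 × 10^6.
SE = √(5.7151151 × 10^6) = 2390.6.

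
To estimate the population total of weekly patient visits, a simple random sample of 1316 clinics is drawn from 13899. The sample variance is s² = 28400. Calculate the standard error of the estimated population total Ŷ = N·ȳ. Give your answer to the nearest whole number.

Var(Ŷ) = N²·Var(ȳ) = N²·(1 − n/N)·s²/n.
f = 1316/13899 = 0.09468307; Var(ȳ) = 0.90531693·28400/1316 = 19.537235.
Var(Ŷ) = 13899² · 19.537235 = 3.7742461 × 10^9.
SE(Ŷ) = √(3.7742461 × 10^9) = 61435.

61435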